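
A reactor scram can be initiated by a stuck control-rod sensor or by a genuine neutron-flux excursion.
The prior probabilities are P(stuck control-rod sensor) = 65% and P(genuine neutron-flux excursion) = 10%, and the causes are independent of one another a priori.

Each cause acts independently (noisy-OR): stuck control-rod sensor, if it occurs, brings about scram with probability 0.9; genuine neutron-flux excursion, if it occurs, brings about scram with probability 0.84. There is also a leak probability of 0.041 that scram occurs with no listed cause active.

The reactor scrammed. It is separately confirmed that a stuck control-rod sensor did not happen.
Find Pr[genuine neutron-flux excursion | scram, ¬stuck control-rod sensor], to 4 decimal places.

Under noisy-OR, P(scram | causes) = 1 − (1−0.041)·∏(1−qᵢ) over the active causes.
Numerator (weight on configurations with genuine neutron-flux excursion): 0.84656×0.1 = 0.084656
Denominator P(scram | ¬stuck control-rod sensor): 0.041×0.9 + 0.84656×0.1 = 0.121556
Posterior = 0.084656 / 0.121556 ≈ 0.6964

Pr[genuine neutron-flux excursion | scram, ¬stuck control-rod sensor] ≈ 0.6964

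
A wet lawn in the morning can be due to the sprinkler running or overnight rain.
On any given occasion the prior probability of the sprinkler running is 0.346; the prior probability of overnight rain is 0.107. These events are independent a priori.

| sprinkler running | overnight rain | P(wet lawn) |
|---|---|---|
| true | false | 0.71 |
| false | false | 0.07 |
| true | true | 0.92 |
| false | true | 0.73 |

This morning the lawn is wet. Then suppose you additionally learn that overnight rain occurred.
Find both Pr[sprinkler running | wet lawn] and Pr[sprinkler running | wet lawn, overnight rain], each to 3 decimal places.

By total probability over the 4 (sprinkler running, overnight rain) configurations:
  P(wet lawn) = 0.07·0.654·0.893 + 0.73·0.654·0.107 + 0.71·0.346·0.893 + 0.92·0.346·0.107
        = 0.040882 + 0.051084 + 0.219374 + 0.034060 = 0.345400
The terms with sprinkler running present sum to 0.253434, so
  P(sprinkler running | wet lawn) = 0.253434 / 0.345400 ≈ 0.734

Now condition on the additional information:
Sum P(wet lawn|·) weighted by the priors over both values of sprinkler running:
  P(wet lawn | overnight rain) = 0.73*0.654 + 0.92*0.346
        = 0.477420 + 0.318320 = 0.795740
Configurations with sprinkler running contribute 0.318320, so
  P(sprinkler running | wet lawn, overnight rain) = 0.318320 / 0.795740 ≈ 0.400

Pr[sprinkler running | wet lawn] ≈ 0.734; Pr[sprinkler running | wet lawn, overnight rain] ≈ 0.400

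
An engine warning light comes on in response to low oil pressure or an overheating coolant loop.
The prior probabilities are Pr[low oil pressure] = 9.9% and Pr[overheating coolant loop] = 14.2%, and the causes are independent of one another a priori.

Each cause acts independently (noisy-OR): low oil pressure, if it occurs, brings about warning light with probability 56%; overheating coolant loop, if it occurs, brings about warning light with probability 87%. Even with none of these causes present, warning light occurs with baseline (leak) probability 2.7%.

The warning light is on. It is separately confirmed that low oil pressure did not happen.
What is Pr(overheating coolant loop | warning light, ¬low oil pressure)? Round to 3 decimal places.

Under noisy-OR, P(warning light | causes) = 1 − (1−0.027)·∏(1−qᵢ) over the active causes.
By total probability over both values of overheating coolant loop:
  P(warning light | ¬low oil pressure) = 0.027·0.858 + 0.87351·0.142
        = 0.023166 + 0.124038 = 0.147204
The terms with overheating coolant loop present sum to 0.124038, so
  P(overheating coolant loop | warning light, ¬low oil pressure) = 0.124038 / 0.147204 ≈ 0.843

Pr(overheating coolant loop | warning light, ¬low oil pressure) ≈ 0.843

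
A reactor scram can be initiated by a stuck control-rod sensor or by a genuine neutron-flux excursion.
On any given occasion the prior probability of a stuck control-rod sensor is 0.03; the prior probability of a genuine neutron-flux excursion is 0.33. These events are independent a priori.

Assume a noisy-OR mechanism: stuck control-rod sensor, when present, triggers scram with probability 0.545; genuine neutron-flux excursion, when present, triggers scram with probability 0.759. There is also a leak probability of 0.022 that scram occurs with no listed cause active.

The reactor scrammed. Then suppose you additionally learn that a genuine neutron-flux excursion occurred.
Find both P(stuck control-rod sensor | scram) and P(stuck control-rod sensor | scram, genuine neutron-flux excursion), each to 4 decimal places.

P(stuck control-rod sensor | scram) ≈ 0.0717; P(stuck control-rod sensor | scram, genuine neutron-flux excursion) ≈ 0.0349

Under noisy-OR, P(scram | causes) = 1 − (1−0.022)·∏(1−qᵢ) over the active causes.
P(scram) = 0.022·0.97·0.67 + 0.764302·0.97·0.33 + 0.55501·0.03·0.67 + 0.892757·0.03·0.33 = 0.014298 + 0.244653 + 0.011156 + 0.008838 = 0.278945
The stuck control-rod sensor-present share is 0.011156 + 0.008838 = 0.019994.
Hence the posterior is 0.019994/0.278945 ≈ 0.0717.

Now condition on the additional information:
P(scram | genuine neutron-flux excursion) = 0.764302×0.97 + 0.892757×0.03 = 0.741373 + 0.026783 = 0.768156
Restricting to configurations with stuck control-rod sensor present: 0.892757×0.03 = 0.026783.
So P(stuck control-rod sensor | scram, genuine neutron-flux excursion) = 0.026783/0.768156 ≈ 0.0349.
This is intercausal reasoning (explaining away): once genuine neutron-flux excursion accounts for the scram, stuck control-rod sensor becomes less likely.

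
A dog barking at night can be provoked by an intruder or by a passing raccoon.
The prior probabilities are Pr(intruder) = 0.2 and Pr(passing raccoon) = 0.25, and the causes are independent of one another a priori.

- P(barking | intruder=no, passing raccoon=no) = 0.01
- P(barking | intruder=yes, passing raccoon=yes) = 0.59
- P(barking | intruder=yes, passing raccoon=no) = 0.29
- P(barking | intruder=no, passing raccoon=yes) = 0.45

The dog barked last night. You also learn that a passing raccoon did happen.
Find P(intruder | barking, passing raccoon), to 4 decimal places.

Numerator (weight on configurations with intruder): 0.59·0.2 = 0.118000
The normalizing constant is 0.45·0.8 + 0.59·0.2 = 0.478000
Posterior = 0.118000 / 0.478000 ≈ 0.2469

P(intruder | barking, passing raccoon) ≈ 0.2469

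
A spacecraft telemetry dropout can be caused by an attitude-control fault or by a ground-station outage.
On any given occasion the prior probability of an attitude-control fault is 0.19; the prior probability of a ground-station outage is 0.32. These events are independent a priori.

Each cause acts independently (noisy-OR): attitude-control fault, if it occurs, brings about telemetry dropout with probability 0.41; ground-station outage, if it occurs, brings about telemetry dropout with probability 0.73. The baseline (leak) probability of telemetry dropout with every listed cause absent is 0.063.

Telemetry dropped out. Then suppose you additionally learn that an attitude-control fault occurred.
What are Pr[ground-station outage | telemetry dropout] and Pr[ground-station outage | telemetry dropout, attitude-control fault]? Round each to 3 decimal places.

Pr[ground-station outage | telemetry dropout] ≈ 0.726; Pr[ground-station outage | telemetry dropout, attitude-control fault] ≈ 0.472

Under noisy-OR, P(telemetry dropout | causes) = 1 − (1−0.063)·∏(1−qᵢ) over the active causes.
P(telemetry dropout) = 0.063*0.81*0.68 + 0.74701*0.81*0.32 + 0.44717*0.19*0.68 + 0.850736*0.19*0.32 = 0.034700 + 0.193625 + 0.057774 + 0.051725 = 0.337824
The ground-station outage-present share is 0.193625 + 0.051725 = 0.245350.
Hence the posterior is 0.245350/0.337824 ≈ 0.726.

Now condition on the additional information:
By total probability over both values of ground-station outage:
  P(telemetry dropout | attitude-control fault) = 0.44717×0.68 + 0.850736×0.32
        = 0.304076 + 0.272236 = 0.576312
The terms with ground-station outage present sum to 0.272236, so
  P(ground-station outage | telemetry dropout, attitude-control fault) = 0.272236 / 0.576312 ≈ 0.472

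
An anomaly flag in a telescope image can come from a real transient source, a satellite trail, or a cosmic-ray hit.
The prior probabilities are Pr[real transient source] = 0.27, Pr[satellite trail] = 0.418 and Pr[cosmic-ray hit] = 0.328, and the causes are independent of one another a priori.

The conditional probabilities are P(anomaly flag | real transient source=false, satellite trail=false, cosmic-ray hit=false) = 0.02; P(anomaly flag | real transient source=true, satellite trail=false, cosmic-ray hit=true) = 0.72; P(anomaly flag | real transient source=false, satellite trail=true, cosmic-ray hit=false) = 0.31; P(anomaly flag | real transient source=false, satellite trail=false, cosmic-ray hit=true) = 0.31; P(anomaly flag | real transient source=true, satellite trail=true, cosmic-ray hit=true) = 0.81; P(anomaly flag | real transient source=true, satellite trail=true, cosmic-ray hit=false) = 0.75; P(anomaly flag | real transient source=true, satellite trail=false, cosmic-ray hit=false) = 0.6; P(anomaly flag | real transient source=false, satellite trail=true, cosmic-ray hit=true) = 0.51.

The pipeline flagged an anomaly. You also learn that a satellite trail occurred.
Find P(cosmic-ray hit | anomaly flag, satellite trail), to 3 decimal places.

Enumerate the 4 (real transient source, cosmic-ray hit) configurations and weight by the priors:
  P(anomaly flag | satellite trail) = 0.31*0.73*0.672 + 0.51*0.73*0.328 + 0.75*0.27*0.672 + 0.81*0.27*0.328
        = 0.152074 + 0.122114 + 0.136080 + 0.071734 = 0.482002
The terms with cosmic-ray hit present sum to 0.193848, so
  P(cosmic-ray hit | anomaly flag, satellite trail) = 0.193848 / 0.482002 ≈ 0.402

P(cosmic-ray hit | anomaly flag, satellite trail) ≈ 0.402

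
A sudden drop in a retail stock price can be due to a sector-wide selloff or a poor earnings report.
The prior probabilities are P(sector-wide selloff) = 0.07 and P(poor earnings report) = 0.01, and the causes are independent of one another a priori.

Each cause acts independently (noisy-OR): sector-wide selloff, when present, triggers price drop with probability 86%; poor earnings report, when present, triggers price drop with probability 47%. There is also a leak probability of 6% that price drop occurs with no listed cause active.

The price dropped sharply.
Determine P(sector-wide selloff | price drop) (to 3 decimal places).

P(sector-wide selloff | price drop) ≈ 0.504

Under noisy-OR, P(price drop | causes) = 1 − (1−0.06)·∏(1−qᵢ) over the active causes.
For the numerator, keep only sector-wide selloff=true terms: 0.060180 + 0.000651 = 0.060831
Normalizer over all consistent configurations: 0.06×0.93×0.99 + 0.5018×0.93×0.01 + 0.8684×0.07×0.99 + 0.930252×0.07×0.01 = 0.120740
P(sector-wide selloff | price drop) = 0.060831/0.120740 ≈ 0.504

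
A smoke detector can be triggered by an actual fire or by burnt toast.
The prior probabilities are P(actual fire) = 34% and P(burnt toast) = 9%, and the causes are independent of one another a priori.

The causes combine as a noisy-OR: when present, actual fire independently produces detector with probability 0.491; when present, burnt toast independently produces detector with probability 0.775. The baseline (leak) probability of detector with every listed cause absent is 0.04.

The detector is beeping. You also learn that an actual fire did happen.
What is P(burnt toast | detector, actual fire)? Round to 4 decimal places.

P(burnt toast | detector, actual fire) ≈ 0.1469

Under noisy-OR, P(detector | causes) = 1 − (1−0.04)·∏(1−qᵢ) over the active causes.
Weight on burnt toast=true, given the evidence: 0.890056×0.09 = 0.080105
Denominator P(detector | actual fire): 0.51136×0.91 + 0.890056×0.09 = 0.545443
Posterior = 0.080105 / 0.545443 ≈ 0.1469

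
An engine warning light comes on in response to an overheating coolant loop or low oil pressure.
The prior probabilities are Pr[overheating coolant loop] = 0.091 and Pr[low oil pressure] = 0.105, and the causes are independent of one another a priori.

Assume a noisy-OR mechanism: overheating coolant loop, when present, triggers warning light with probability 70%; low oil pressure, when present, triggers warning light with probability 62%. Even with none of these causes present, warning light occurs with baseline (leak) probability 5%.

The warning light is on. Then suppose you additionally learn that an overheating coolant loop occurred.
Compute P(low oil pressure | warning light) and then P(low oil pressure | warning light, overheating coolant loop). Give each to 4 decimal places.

P(low oil pressure | warning light) ≈ 0.4127; P(low oil pressure | warning light, overheating coolant loop) ≈ 0.1276

Under noisy-OR, P(warning light | causes) = 1 − (1−0.05)·∏(1−qᵢ) over the active causes.
For the numerator, keep only low oil pressure=true terms: 0.060989 + 0.008520 = 0.069509
The normalizing constant is 0.05*0.909*0.895 + 0.639*0.909*0.105 + 0.715*0.091*0.895 + 0.8917*0.091*0.105 = 0.168420
Posterior = 0.069509 / 0.168420 ≈ 0.4127

With the extra evidence:
Numerator (weight on configurations with low oil pressure): 0.8917·0.105 = 0.093629
The normalizing constant is 0.715·0.895 + 0.8917·0.105 = 0.733554
Posterior = 0.093629 / 0.733554 ≈ 0.1276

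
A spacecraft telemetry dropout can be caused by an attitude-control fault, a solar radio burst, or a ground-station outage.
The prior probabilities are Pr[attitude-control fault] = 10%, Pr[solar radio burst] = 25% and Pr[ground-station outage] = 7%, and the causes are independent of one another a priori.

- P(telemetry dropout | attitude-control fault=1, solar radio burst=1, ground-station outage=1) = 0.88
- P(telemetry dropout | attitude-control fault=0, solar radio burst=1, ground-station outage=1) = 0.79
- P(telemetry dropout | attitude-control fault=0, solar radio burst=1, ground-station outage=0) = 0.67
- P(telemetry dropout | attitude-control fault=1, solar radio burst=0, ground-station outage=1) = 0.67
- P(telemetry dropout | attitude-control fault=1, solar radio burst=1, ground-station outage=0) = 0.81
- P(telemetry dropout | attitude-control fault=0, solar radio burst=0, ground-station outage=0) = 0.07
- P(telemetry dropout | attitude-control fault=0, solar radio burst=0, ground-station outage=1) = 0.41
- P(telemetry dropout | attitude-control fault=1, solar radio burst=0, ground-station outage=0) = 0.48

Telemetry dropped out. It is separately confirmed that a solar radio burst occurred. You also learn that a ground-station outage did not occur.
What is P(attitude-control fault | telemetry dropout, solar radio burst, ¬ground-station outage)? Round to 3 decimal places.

Weight on attitude-control fault=true, given the evidence: 0.81*0.1 = 0.081000
Normalizer over all consistent configurations: 0.67*0.9 + 0.81*0.1 = 0.684000
P(attitude-control fault | telemetry dropout, solar radio burst, ¬ground-station outage) = 0.081000/0.684000 ≈ 0.118

P(attitude-control fault | telemetry dropout, solar radio burst, ¬ground-station outage) ≈ 0.118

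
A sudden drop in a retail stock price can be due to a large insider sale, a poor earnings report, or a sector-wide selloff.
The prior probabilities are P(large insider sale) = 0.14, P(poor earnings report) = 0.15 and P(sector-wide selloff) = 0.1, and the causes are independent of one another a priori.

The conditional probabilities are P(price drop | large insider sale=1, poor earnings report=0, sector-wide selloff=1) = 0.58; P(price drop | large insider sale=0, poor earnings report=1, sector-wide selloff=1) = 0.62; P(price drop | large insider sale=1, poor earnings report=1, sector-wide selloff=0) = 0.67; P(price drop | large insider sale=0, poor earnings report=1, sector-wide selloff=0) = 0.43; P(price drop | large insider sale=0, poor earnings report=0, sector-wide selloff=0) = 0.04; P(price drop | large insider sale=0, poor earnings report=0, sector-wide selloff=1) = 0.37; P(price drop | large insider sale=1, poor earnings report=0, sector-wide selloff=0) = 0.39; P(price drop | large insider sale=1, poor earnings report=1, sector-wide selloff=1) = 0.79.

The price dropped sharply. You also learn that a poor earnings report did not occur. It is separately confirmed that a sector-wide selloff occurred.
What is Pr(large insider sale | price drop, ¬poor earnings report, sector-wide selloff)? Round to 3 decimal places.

Sum P(price drop|·) weighted by the priors over both values of large insider sale:
  P(price drop | ¬poor earnings report, sector-wide selloff) = 0.37*0.86 + 0.58*0.14
        = 0.318200 + 0.081200 = 0.399400
The terms with large insider sale present sum to 0.081200, so
  P(large insider sale | price drop, ¬poor earnings report, sector-wide selloff) = 0.081200 / 0.399400 ≈ 0.203

Pr(large insider sale | price drop, ¬poor earnings report, sector-wide selloff) ≈ 0.203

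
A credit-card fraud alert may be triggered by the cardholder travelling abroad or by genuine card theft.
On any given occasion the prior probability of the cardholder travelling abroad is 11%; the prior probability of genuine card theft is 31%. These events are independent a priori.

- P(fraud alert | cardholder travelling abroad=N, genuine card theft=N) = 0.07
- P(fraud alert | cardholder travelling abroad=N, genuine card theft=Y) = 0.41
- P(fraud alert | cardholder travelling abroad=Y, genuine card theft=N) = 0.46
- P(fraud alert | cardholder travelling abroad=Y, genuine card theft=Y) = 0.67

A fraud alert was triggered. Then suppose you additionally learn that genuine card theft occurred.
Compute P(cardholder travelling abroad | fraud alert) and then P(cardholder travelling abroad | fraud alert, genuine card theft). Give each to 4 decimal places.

P(cardholder travelling abroad | fraud alert) ≈ 0.2701; P(cardholder travelling abroad | fraud alert, genuine card theft) ≈ 0.1680

P(fraud alert) = 0.07·0.89·0.69 + 0.41·0.89·0.31 + 0.46·0.11·0.69 + 0.67·0.11·0.31 = 0.042987 + 0.113119 + 0.034914 + 0.022847 = 0.213867
Of this, 0.057761 comes from 0.034914 + 0.022847 (the cardholder travelling abroad=true cases).
P(cardholder travelling abroad | fraud alert) = 0.057761 / 0.213867 ≈ 0.2701

Now condition on the additional information:
Sum P(fraud alert|·) weighted by the priors over both values of cardholder travelling abroad:
  P(fraud alert | genuine card theft) = 0.41×0.89 + 0.67×0.11
        = 0.364900 + 0.073700 = 0.438600
Keeping only the cardholder travelling abroad-present terms gives 0.073700, so
  P(cardholder travelling abroad | fraud alert, genuine card theft) = 0.073700 / 0.438600 ≈ 0.1680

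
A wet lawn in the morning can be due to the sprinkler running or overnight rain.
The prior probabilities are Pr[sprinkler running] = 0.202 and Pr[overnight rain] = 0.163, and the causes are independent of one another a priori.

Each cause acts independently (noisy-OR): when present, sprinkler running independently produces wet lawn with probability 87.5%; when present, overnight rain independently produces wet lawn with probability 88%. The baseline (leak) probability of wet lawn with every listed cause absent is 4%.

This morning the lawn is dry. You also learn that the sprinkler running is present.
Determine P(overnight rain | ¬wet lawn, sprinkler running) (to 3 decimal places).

Under noisy-OR, P(wet lawn | causes) = 1 − (1−0.04)·∏(1−qᵢ) over the active causes.
P(¬wet lawn | sprinkler running) = 0.12×0.837 + 0.0144×0.163 = 0.100440 + 0.002347 = 0.102787
Restricting to configurations with overnight rain present: 0.0144×0.163 = 0.002347.
P(overnight rain | ¬wet lawn, sprinkler running) = 0.002347 / 0.102787 ≈ 0.023

P(overnight rain | ¬wet lawn, sprinkler running) ≈ 0.023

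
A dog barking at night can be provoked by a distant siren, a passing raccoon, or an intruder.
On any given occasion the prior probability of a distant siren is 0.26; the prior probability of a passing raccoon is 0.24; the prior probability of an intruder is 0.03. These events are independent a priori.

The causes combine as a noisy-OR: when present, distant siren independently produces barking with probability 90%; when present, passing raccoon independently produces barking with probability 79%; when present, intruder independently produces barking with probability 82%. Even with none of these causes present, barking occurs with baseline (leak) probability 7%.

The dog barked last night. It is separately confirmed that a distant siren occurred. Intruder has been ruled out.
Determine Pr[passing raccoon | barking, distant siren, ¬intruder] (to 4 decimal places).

Under noisy-OR, P(barking | causes) = 1 − (1−0.07)·∏(1−qᵢ) over the active causes.
Sum P(barking|·) weighted by the priors over both values of passing raccoon:
  P(barking | distant siren, ¬intruder) = 0.907×0.76 + 0.98047×0.24
        = 0.689320 + 0.235313 = 0.924633
Configurations with passing raccoon contribute 0.235313, so
  P(passing raccoon | barking, distant siren, ¬intruder) = 0.235313 / 0.924633 ≈ 0.2545

Pr[passing raccoon | barking, distant siren, ¬intruder] ≈ 0.2545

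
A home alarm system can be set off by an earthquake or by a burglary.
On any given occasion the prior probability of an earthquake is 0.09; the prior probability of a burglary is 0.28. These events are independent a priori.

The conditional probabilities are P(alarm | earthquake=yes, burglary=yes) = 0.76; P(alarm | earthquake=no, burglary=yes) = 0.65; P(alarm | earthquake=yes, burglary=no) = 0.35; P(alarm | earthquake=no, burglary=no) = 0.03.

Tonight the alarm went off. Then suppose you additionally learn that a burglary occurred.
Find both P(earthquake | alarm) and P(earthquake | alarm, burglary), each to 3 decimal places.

P(earthquake | alarm) ≈ 0.184; P(earthquake | alarm, burglary) ≈ 0.104

P(alarm) = 0.03·0.91·0.72 + 0.65·0.91·0.28 + 0.35·0.09·0.72 + 0.76·0.09·0.28 = 0.019656 + 0.165620 + 0.022680 + 0.019152 = 0.227108
Of this, 0.041832 comes from 0.022680 + 0.019152 (the earthquake=true cases).
Hence the posterior is 0.041832/0.227108 ≈ 0.184.

Now condition on the additional information:
Sum P(alarm|·) weighted by the priors over both values of earthquake:
  P(alarm | burglary) = 0.65*0.91 + 0.76*0.09
        = 0.591500 + 0.068400 = 0.659900
Keeping only the earthquake-present terms gives 0.068400, so
  P(earthquake | alarm, burglary) = 0.068400 / 0.659900 ≈ 0.104
Conditioning on burglary lowers the posterior on earthquake: the classic explaining-away effect in a common-effect structure.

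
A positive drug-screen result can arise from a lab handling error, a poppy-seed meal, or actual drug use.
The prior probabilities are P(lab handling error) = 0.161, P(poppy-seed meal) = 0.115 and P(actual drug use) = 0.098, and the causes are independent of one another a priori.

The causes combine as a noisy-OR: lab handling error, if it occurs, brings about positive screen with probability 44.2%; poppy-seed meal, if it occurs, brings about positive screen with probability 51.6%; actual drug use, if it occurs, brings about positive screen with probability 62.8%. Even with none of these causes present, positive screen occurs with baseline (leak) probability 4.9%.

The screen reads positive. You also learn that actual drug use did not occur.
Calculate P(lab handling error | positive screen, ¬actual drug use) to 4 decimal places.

Under noisy-OR, P(positive screen | causes) = 1 − (1−0.049)·∏(1−qᵢ) over the active causes.
For the numerator, keep only lab handling error=true terms: 0.066874 + 0.013760 = 0.080634
The normalizing constant is 0.049×0.839×0.885 + 0.539716×0.839×0.115 + 0.469342×0.161×0.885 + 0.743162×0.161×0.115 = 0.169091
Posterior = 0.080634 / 0.169091 ≈ 0.4769

P(lab handling error | positive screen, ¬actual drug use) ≈ 0.4769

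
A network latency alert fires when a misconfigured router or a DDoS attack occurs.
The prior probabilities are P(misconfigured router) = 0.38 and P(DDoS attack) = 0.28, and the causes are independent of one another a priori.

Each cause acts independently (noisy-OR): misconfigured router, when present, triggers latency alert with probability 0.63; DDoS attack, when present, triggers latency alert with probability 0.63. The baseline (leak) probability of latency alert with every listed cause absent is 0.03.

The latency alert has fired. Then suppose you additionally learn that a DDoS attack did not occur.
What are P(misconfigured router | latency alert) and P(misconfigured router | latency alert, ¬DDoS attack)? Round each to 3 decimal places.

P(misconfigured router | latency alert) ≈ 0.682; P(misconfigured router | latency alert, ¬DDoS attack) ≈ 0.929

Under noisy-OR, P(latency alert | causes) = 1 − (1−0.03)·∏(1−qᵢ) over the active causes.
P(latency alert) = 0.03*0.62*0.72 + 0.6411*0.62*0.28 + 0.6411*0.38*0.72 + 0.867207*0.38*0.28 = 0.013392 + 0.111295 + 0.175405 + 0.092271 = 0.392363
The misconfigured router-present share is 0.175405 + 0.092271 = 0.267676.
So P(misconfigured router | latency alert) = 0.267676/0.392363 ≈ 0.682.

Now also conditioning on DDoS attack≠true:
P(latency alert | ¬DDoS attack) = 0.03×0.62 + 0.6411×0.38 = 0.018600 + 0.243618 = 0.262218
Of this, 0.243618 comes from 0.6411×0.38 (the misconfigured router=true cases).
Hence the posterior is 0.243618/0.262218 ≈ 0.929.
With DDoS attack excluded, misconfigured router must carry more of the explanatory weight for the latency alert.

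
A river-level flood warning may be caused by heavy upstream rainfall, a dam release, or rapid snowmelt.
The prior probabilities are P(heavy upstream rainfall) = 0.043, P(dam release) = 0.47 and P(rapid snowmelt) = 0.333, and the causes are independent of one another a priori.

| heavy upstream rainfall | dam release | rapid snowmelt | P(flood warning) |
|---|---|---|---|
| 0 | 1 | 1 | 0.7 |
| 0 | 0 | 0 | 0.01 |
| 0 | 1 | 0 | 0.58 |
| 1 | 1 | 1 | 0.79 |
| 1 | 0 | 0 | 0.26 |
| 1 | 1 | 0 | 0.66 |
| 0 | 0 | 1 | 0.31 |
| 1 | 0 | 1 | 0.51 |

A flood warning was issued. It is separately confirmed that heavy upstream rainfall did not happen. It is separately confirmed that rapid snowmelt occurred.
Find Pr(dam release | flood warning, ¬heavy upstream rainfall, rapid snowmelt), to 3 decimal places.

P(flood warning | ¬heavy upstream rainfall, rapid snowmelt) = 0.31*0.53 + 0.7*0.47 = 0.164300 + 0.329000 = 0.493300
Of this, 0.329000 comes from 0.7*0.47 (the dam release=true cases).
So P(dam release | flood warning, ¬heavy upstream rainfall, rapid snowmelt) = 0.329000/0.493300 ≈ 0.667.

Pr(dam release | flood warning, ¬heavy upstream rainfall, rapid snowmelt) ≈ 0.667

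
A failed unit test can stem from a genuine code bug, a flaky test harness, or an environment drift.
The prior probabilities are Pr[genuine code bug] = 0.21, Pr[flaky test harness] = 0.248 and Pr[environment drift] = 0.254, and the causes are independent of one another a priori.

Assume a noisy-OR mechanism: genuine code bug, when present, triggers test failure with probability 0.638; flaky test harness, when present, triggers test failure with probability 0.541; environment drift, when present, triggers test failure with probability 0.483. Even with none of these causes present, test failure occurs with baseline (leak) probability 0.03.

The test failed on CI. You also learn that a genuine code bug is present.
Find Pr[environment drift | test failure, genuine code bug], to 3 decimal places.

Pr[environment drift | test failure, genuine code bug] ≈ 0.292

Under noisy-OR, P(test failure | causes) = 1 − (1−0.03)·∏(1−qᵢ) over the active causes.
P(test failure | genuine code bug) = 0.64886·0.752·0.746 + 0.818461·0.752·0.254 + 0.838827·0.248·0.746 + 0.916673·0.248·0.254 = 0.364005 + 0.156333 + 0.155190 + 0.057743 = 0.733271
Of this, 0.214076 comes from 0.156333 + 0.057743 (the environment drift=true cases).
P(environment drift | test failure, genuine code bug) = 0.214076 / 0.733271 ≈ 0.292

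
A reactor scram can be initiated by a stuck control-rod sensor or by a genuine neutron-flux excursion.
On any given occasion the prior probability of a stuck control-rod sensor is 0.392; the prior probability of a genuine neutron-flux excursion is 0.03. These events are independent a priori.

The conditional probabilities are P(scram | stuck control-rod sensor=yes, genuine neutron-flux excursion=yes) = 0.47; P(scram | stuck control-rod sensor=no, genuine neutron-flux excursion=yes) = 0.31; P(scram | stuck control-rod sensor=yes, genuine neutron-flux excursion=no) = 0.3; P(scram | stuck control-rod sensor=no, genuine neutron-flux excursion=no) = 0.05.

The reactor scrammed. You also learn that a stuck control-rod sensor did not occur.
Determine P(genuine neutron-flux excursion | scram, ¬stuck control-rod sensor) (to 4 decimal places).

For the numerator, keep only genuine neutron-flux excursion=true terms: 0.31·0.03 = 0.009300
Normalizer over all consistent configurations: 0.05·0.97 + 0.31·0.03 = 0.057800
Posterior = 0.009300 / 0.057800 ≈ 0.1609

P(genuine neutron-flux excursion | scram, ¬stuck control-rod sensor) ≈ 0.1609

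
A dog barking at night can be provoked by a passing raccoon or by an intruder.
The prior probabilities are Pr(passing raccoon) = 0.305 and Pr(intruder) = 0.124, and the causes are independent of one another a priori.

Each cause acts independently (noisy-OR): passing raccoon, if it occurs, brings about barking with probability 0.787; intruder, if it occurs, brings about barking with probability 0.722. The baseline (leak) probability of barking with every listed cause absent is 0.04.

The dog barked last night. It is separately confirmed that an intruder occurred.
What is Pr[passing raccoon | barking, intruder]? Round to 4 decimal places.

Pr[passing raccoon | barking, intruder] ≈ 0.3608

Under noisy-OR, P(barking | causes) = 1 − (1−0.04)·∏(1−qᵢ) over the active causes.
P(barking | intruder) = 0.73312×0.695 + 0.943155×0.305 = 0.509518 + 0.287662 = 0.797180
Of this, 0.287662 comes from 0.943155×0.305 (the passing raccoon=true cases).
P(passing raccoon | barking, intruder) = 0.287662 / 0.797180 ≈ 0.3608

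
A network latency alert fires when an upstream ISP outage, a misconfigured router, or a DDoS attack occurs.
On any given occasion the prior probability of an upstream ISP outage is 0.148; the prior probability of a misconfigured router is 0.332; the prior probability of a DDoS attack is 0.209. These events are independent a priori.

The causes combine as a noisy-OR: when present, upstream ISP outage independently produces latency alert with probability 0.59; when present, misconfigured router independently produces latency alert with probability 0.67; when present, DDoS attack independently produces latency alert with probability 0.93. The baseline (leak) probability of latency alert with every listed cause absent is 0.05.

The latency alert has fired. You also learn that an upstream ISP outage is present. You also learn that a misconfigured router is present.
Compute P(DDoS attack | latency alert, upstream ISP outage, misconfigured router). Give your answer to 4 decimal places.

Under noisy-OR, P(latency alert | causes) = 1 − (1−0.05)·∏(1−qᵢ) over the active causes.
P(latency alert | upstream ISP outage, misconfigured router) = 0.871465·0.791 + 0.991003·0.209 = 0.689329 + 0.207120 = 0.896449
Restricting to configurations with DDoS attack present: 0.991003·0.209 = 0.207120.
So P(DDoS attack | latency alert, upstream ISP outage, misconfigured router) = 0.207120/0.896449 ≈ 0.2310.

P(DDoS attack | latency alert, upstream ISP outage, misconfigured router) ≈ 0.2310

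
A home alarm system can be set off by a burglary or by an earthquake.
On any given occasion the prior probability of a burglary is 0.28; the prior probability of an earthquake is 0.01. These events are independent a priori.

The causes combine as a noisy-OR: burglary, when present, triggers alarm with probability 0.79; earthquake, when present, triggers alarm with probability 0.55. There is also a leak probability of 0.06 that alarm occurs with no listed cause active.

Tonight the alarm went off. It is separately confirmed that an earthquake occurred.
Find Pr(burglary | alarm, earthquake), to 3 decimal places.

Pr(burglary | alarm, earthquake) ≈ 0.380

Under noisy-OR, P(alarm | causes) = 1 − (1−0.06)·∏(1−qᵢ) over the active causes.
By total probability over both values of burglary:
  P(alarm | earthquake) = 0.577×0.72 + 0.91117×0.28
        = 0.415440 + 0.255128 = 0.670568
Configurations with burglary contribute 0.255128, so
  P(burglary | alarm, earthquake) = 0.255128 / 0.670568 ≈ 0.380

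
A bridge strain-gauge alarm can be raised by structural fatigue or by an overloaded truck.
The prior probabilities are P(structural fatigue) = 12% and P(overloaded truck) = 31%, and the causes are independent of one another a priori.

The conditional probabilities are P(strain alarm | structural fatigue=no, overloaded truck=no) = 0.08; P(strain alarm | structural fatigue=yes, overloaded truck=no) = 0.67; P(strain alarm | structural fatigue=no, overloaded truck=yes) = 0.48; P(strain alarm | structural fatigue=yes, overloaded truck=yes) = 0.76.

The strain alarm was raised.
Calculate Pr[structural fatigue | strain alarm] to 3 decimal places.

Pr[structural fatigue | strain alarm] ≈ 0.318

For the numerator, keep only structural fatigue=true terms: 0.055476 + 0.028272 = 0.083748
Normalizer over all consistent configurations: 0.08·0.88·0.69 + 0.48·0.88·0.31 + 0.67·0.12·0.69 + 0.76·0.12·0.31 = 0.263268
Posterior = 0.083748 / 0.263268 ≈ 0.318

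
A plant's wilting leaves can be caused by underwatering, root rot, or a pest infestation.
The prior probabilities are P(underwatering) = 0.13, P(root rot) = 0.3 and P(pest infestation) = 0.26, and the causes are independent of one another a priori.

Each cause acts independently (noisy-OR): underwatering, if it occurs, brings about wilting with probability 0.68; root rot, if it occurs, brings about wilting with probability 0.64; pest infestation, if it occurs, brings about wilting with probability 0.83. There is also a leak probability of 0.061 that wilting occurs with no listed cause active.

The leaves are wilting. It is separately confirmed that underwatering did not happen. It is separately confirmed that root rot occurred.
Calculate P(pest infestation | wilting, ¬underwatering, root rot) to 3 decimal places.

Under noisy-OR, P(wilting | causes) = 1 − (1−0.061)·∏(1−qᵢ) over the active causes.
For the numerator, keep only pest infestation=true terms: 0.942533×0.26 = 0.245059
Normalizer over all consistent configurations: 0.66196×0.74 + 0.942533×0.26 = 0.734909
Posterior = 0.245059 / 0.734909 ≈ 0.333

P(pest infestation | wilting, ¬underwatering, root rot) ≈ 0.333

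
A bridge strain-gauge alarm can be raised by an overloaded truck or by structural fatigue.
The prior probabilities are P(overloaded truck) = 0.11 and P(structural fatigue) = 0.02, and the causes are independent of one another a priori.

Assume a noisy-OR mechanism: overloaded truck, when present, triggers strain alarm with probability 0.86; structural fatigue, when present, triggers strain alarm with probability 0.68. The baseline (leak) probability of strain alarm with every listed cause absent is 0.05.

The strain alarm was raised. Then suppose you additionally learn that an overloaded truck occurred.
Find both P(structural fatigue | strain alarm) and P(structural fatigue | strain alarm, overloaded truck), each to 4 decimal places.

Under noisy-OR, P(strain alarm | causes) = 1 − (1−0.05)·∏(1−qᵢ) over the active causes.
Enumerate the 4 (overloaded truck, structural fatigue) configurations and weight by the priors:
  P(strain alarm) = 0.05·0.89·0.98 + 0.696·0.89·0.02 + 0.867·0.11·0.98 + 0.95744·0.11·0.02
        = 0.043610 + 0.012389 + 0.093463 + 0.002106 = 0.151568
The terms with structural fatigue present sum to 0.014495, so
  P(structural fatigue | strain alarm) = 0.014495 / 0.151568 ≈ 0.0956

Now condition on the additional information:
By total probability over both values of structural fatigue:
  P(strain alarm | overloaded truck) = 0.867×0.98 + 0.95744×0.02
        = 0.849660 + 0.019149 = 0.868809
The terms with structural fatigue present sum to 0.019149, so
  P(structural fatigue | strain alarm, overloaded truck) = 0.019149 / 0.868809 ≈ 0.0220

P(structural fatigue | strain alarm) ≈ 0.0956; P(structural fatigue | strain alarm, overloaded truck) ≈ 0.0220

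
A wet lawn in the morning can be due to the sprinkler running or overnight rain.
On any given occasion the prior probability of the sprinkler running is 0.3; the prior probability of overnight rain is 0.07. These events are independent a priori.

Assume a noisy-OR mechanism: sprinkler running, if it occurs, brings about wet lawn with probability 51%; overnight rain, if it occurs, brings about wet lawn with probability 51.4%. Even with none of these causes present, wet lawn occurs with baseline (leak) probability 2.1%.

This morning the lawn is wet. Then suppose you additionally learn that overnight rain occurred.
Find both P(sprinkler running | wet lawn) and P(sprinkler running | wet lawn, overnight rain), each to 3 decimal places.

Under noisy-OR, P(wet lawn | causes) = 1 − (1−0.021)·∏(1−qᵢ) over the active causes.
P(wet lawn) = 0.021*0.7*0.93 + 0.524206*0.7*0.07 + 0.52029*0.3*0.93 + 0.766861*0.3*0.07 = 0.013671 + 0.025686 + 0.145161 + 0.016104 = 0.200622
Restricting to configurations with sprinkler running present: 0.145161 + 0.016104 = 0.161265.
Hence the posterior is 0.161265/0.200622 ≈ 0.804.

Now condition on the additional information:
P(wet lawn | overnight rain) = 0.524206·0.7 + 0.766861·0.3 = 0.366944 + 0.230058 = 0.597002
Of this, 0.230058 comes from 0.766861·0.3 (the sprinkler running=true cases).
So P(sprinkler running | wet lawn, overnight rain) = 0.230058/0.597002 ≈ 0.385.
This is intercausal reasoning (explaining away): once overnight rain accounts for the wet lawn, sprinkler running becomes less likely.

P(sprinkler running | wet lawn) ≈ 0.804; P(sprinkler running | wet lawn, overnight rain) ≈ 0.385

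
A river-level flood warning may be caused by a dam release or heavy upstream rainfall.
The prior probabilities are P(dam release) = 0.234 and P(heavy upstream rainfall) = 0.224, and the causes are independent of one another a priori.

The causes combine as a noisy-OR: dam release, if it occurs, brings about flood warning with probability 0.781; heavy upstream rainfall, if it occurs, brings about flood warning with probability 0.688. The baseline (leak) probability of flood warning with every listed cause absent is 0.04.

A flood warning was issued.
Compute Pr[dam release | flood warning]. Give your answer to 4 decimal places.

Pr[dam release | flood warning] ≈ 0.5720

Under noisy-OR, P(flood warning | causes) = 1 − (1−0.04)·∏(1−qᵢ) over the active causes.
By total probability over the 4 (dam release, heavy upstream rainfall) configurations:
  P(flood warning) = 0.04*0.766*0.776 + 0.70048*0.766*0.224 + 0.78976*0.234*0.776 + 0.934405*0.234*0.224
        = 0.023777 + 0.120191 + 0.143408 + 0.048978 = 0.336354
Keeping only the dam release-present terms gives 0.192386, so
  P(dam release | flood warning) = 0.192386 / 0.336354 ≈ 0.5720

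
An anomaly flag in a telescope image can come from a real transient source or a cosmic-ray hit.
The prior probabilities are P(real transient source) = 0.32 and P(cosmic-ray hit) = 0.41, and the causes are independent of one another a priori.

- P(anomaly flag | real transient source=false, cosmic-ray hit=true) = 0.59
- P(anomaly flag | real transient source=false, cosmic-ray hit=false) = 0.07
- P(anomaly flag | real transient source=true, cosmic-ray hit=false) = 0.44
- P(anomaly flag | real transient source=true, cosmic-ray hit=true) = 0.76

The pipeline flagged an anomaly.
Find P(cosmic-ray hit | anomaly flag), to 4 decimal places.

P(anomaly flag) = 0.07×0.68×0.59 + 0.59×0.68×0.41 + 0.44×0.32×0.59 + 0.76×0.32×0.41 = 0.028084 + 0.164492 + 0.083072 + 0.099712 = 0.375360
Restricting to configurations with cosmic-ray hit present: 0.164492 + 0.099712 = 0.264204.
So P(cosmic-ray hit | anomaly flag) = 0.264204/0.375360 ≈ 0.7039.

P(cosmic-ray hit | anomaly flag) ≈ 0.7039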